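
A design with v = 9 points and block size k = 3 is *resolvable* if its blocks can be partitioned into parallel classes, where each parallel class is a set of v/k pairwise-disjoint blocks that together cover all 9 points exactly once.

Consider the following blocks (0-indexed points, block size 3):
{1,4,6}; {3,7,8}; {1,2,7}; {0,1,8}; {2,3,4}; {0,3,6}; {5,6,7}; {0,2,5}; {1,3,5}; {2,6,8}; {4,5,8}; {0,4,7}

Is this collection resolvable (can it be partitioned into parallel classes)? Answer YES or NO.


v = 9, block size k = 3, number of blocks = 12.
For resolvability, blocks must partition into parallel classes of size v/k = 3.
Total blocks must therefore be a multiple of 3: 12 = 3·4 + 0 ⇒ divisible ✓.
Greedy packing gives 4 candidate class(es). Each should be a full parallel class (size 3, covers all 9 points).
  Class 1 (3 blocks): {1,4,6}; {3,7,8}; {0,2,5}. Points covered: [0, 1, 2, 3, 4, 5, 6, 7, 8].
  Class 2 (3 blocks): {1,2,7}; {0,3,6}; {4,5,8}. Points covered: [0, 1, 2, 3, 4, 5, 6, 7, 8].
  Class 3 (3 blocks): {0,1,8}; {2,3,4}; {5,6,7}. Points covered: [0, 1, 2, 3, 4, 5, 6, 7, 8].
  Class 4 (3 blocks): {1,3,5}; {2,6,8}; {0,4,7}. Points covered: [0, 1, 2, 3, 4, 5, 6, 7, 8].
All classes full (size 3)? YES. All classes cover every point? YES.
Resolvable? YES.

YES


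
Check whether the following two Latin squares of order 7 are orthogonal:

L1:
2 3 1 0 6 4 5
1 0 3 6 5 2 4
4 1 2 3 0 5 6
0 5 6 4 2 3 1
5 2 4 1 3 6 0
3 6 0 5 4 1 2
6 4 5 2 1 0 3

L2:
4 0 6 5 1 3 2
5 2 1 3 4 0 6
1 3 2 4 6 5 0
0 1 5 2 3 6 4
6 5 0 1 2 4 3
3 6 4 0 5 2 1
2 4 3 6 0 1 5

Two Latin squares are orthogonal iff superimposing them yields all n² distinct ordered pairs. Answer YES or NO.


Form the n² = 49 superimposed pairs (L1[i][j], L2[i][j]), row by row (rows and columns indexed from 0):
row 0: (2,4) (3,0) (1,6) (0,5) (6,1) (4,3) (5,2)
row 1: (1,5) (0,2) (3,1) (6,3) (5,4) (2,0) (4,6)
row 2: (4,1) (1,3) (2,2) (3,4) (0,6) (5,5) (6,0)
row 3: (0,0) (5,1) (6,5) (4,2) (2,3) (3,6) (1,4)
row 4: (5,6) (2,5) (4,0) (1,1) (3,2) (6,4) (0,3)
row 5: (3,3) (6,6) (0,4) (5,0) (4,5) (1,2) (2,1)
row 6: (6,2) (4,4) (5,3) (2,6) (1,0) (0,1) (3,5)
Orthogonality requires all 49 pairs distinct.
Check by first coordinate: for each symbol s of L1, list the L2 entries in the n cells where L1 = s; they must all differ.
  L1 = 0: L2 entries (in reading order) 5, 2, 6, 0, 3, 4, 1 — all 7 distinct ✓
  L1 = 1: L2 entries (in reading order) 6, 5, 3, 4, 1, 2, 0 — all 7 distinct ✓
  L1 = 2: L2 entries (in reading order) 4, 0, 2, 3, 5, 1, 6 — all 7 distinct ✓
  L1 = 3: L2 entries (in reading order) 0, 1, 4, 6, 2, 3, 5 — all 7 distinct ✓
  L1 = 4: L2 entries (in reading order) 3, 6, 1, 2, 0, 5, 4 — all 7 distinct ✓
  L1 = 5: L2 entries (in reading order) 2, 4, 5, 1, 6, 0, 3 — all 7 distinct ✓
  L1 = 6: L2 entries (in reading order) 1, 3, 0, 5, 4, 6, 2 — all 7 distinct ✓
Every symbol of L1 meets every symbol of L2 exactly once, so all 49 pairs are distinct (49 of 49).
Conclusion: YES.

YES


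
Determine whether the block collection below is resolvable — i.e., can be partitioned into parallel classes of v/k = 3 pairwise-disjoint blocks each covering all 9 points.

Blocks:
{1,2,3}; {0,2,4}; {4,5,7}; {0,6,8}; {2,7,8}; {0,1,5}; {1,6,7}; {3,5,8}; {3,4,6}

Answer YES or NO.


v = 9, block size k = 3, number of blocks = 9.
For resolvability, blocks must partition into parallel classes of size v/k = 3.
Total blocks must therefore be a multiple of 3: 9 = 3·3 + 0 ⇒ divisible ✓.
Greedy packing gives 3 candidate class(es). Each should be a full parallel class (size 3, covers all 9 points).
  Class 1 (3 blocks): {1,2,3}; {4,5,7}; {0,6,8}. Points covered: [0, 1, 2, 3, 4, 5, 6, 7, 8].
  Class 2 (3 blocks): {0,2,4}; {1,6,7}; {3,5,8}. Points covered: [0, 1, 2, 3, 4, 5, 6, 7, 8].
  Class 3 (3 blocks): {2,7,8}; {0,1,5}; {3,4,6}. Points covered: [0, 1, 2, 3, 4, 5, 6, 7, 8].
All classes full (size 3)? YES. All classes cover every point? YES.
Resolvable? YES.

YES


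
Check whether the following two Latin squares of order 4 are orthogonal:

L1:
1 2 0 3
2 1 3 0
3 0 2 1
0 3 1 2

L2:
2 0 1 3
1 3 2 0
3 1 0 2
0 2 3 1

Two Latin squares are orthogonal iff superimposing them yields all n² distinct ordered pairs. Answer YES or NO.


Form the n² = 16 superimposed pairs (L1[i][j], L2[i][j]), row by row (rows and columns indexed from 0):
row 0: (1,2) (2,0) (0,1) (3,3)
row 1: (2,1) (1,3) (3,2) (0,0)
row 2: (3,3) (0,1) (2,0) (1,2)
row 3: (0,0) (3,2) (1,3) (2,1)
Orthogonality requires all 16 pairs distinct.
But the pair (3,3) repeats: cell (0,3) has L1 = 3, L2 = 3, and cell (2,0) has L1 = 3, L2 = 3.
A repeated pair means some other pair never occurs (only 8 distinct pairs out of 16), so the squares are not orthogonal.
Conclusion: NO.

NO


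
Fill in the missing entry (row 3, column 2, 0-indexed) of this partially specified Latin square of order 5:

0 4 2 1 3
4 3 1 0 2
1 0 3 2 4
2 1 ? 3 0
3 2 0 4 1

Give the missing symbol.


Row 3 contains symbols [0, 1, 2, 3] — missing [4].
Column 2 contains symbols [0, 1, 2, 3] — missing [4].
The missing symbol must appear in both missing sets; intersection = [4].
Therefore the hidden value is 4.

Missing value = 4.


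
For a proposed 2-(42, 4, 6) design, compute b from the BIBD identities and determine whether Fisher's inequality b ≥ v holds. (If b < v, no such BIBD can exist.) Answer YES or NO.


r = λ(v − 1)/(k − 1) = 6·41/3 = 82.
b = vr/k = 42·82/4 = 861.
Fisher's inequality: b ≥ v ⇔ 861 ≥ 42? YES.

YES


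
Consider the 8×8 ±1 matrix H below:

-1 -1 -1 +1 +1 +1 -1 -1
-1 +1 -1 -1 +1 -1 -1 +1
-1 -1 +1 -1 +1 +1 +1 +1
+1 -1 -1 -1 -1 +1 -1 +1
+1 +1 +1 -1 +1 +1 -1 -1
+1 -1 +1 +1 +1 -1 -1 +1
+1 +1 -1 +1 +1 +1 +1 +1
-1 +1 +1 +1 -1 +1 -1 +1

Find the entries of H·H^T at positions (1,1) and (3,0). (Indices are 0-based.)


Row 0 of H: [-1, -1, -1, 1, 1, 1, -1, -1].
Row 1 of H: [-1, 1, -1, -1, 1, -1, -1, 1].
Row 3 of H: [1, -1, -1, -1, -1, 1, -1, 1].
(H·H^T)[1][1] = Σ_j H[1][j]·H[1][j] = (-1)² + (1)² + (-1)² + (-1)² + (1)² + (-1)² + (-1)² + (1)² = 1 + 1 + 1 + 1 + 1 + 1 + 1 + 1 = 8.
(H·H^T)[3][0] = Σ_j H[3][j]·H[0][j] = (1)·(-1) + (-1)·(-1) + (-1)·(-1) + (-1)·(1) + (-1)·(1) + (1)·(1) + (-1)·(-1) + (1)·(-1) = -1 + 1 + 1 + -1 + -1 + 1 + 1 + -1 = 0.
So rows 3 and 0 are orthogonal; the diagonal entry equals n = 8.

(1,1) entry = 8; (3,0) entry = 0.


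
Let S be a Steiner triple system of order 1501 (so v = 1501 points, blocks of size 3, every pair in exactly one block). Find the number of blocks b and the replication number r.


An STS(v) is a 2-(v, 3, 1) BIBD: block size k = 3, λ = 1.
Replication: r(k − 1) = λ(v − 1) ⇒ r·2 = 1501 − 1 = 1500 ⇒ r = 750.
Block count: bk = vr ⇒ b·3 = 1501·750 = 1125750 ⇒ b = 375250.
(Check via b = v(v − 1)/6 = 1501·1500/6 = 2251500/6 = 375250.)

r = 750, b = 375250.


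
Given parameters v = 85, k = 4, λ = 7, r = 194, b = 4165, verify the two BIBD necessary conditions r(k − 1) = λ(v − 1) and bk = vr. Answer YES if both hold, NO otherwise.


Condition (i): r(k − 1) = 194·3 = 582; λ(v − 1) = 7·84 = 588. Match? NO.
Condition (ii): bk = 4165·4 = 16660; vr = 85·194 = 16490. Match? NO.
Both conditions hold? NO.

NO


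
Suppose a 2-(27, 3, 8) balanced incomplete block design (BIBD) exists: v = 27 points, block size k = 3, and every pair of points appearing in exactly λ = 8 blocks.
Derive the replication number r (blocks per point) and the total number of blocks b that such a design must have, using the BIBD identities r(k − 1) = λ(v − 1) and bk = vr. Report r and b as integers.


Any 2-(v, k, λ) BIBD satisfies two necessary conditions:
  (i)  Each point sits in r blocks, and counting incidences through any fixed point gives r(k − 1) = λ(v − 1), so r = λ(v − 1)/(k − 1).
  (ii) Total incidences bk = vr, so b = vr/k.
Step 1: r = λ(v − 1)/(k − 1) = 8·(27 − 1)/(3 − 1) = 8·26/2 = 208/2 = 104.
Step 2: b = vr/k = 27·104/3 = 2808/3 = 936.
Check integrality: r = 104 ∈ Z ✓, b = 936 ∈ Z ✓.
(These identities are necessary conditions: they determine r and b for any design with these parameters, but do not by themselves prove that one exists.)

r = 104, b = 936.


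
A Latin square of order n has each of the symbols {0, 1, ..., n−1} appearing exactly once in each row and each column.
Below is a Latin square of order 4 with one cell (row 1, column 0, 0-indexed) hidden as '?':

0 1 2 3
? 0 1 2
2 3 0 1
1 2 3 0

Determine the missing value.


Row 1 contains symbols [0, 1, 2] — missing [3].
Column 0 contains symbols [0, 1, 2] — missing [3].
The missing symbol must appear in both missing sets; intersection = [3].
Therefore the hidden value is 3.

Missing value = 3.


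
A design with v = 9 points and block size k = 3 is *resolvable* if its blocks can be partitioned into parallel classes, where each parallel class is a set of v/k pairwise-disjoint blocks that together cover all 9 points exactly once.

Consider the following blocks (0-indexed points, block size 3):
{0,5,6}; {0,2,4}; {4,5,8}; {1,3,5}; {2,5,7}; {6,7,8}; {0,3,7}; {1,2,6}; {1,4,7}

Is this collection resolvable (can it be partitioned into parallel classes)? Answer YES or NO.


v = 9, block size k = 3, number of blocks = 9.
For resolvability, blocks must partition into parallel classes of size v/k = 3.
Total blocks must therefore be a multiple of 3: 9 = 3·3 + 0 ⇒ divisible ✓.
Consider block {0,5,6}. The only other block(s) in the collection disjoint from it are {1,4,7} — just 1 block(s). Any parallel class containing {0,5,6} would need 2 other blocks each disjoint from it, so no parallel class of size 3 can contain {0,5,6}.
Since every block must belong to some parallel class in a resolution, the collection cannot be partitioned into parallel classes.
Resolvable? NO.

NO


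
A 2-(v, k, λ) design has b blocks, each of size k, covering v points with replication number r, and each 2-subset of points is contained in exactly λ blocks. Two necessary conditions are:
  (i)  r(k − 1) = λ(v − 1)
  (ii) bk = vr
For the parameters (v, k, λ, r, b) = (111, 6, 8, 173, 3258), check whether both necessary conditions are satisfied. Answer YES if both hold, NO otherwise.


Condition (i): r(k − 1) = 173·5 = 865; λ(v − 1) = 8·110 = 880. Match? NO.
Condition (ii): bk = 3258·6 = 19548; vr = 111·173 = 19203. Match? NO.
Both conditions hold? NO.

NO


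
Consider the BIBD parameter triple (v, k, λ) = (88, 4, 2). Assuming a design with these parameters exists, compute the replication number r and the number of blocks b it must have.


Any 2-(v, k, λ) BIBD satisfies two necessary conditions:
  (i)  Each point sits in r blocks, and counting incidences through any fixed point gives r(k − 1) = λ(v − 1), so r = λ(v − 1)/(k − 1).
  (ii) Total incidences bk = vr, so b = vr/k.
Step 1: r = λ(v − 1)/(k − 1) = 2·(88 − 1)/(4 − 1) = 2·87/3 = 174/3 = 58.
Step 2: b = vr/k = 88·58/4 = 5104/4 = 1276.
Check integrality: r = 58 ∈ Z ✓, b = 1276 ∈ Z ✓.
(These identities are necessary conditions: they determine r and b for any design with these parameters, but do not by themselves prove that one exists.)

r = 58, b = 1276.


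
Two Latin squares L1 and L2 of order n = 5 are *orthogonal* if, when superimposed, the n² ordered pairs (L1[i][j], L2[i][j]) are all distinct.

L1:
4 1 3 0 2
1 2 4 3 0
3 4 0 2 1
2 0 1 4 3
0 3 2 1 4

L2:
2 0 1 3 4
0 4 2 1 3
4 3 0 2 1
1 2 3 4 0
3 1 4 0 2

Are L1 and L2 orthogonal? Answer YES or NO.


Form the n² = 25 superimposed pairs (L1[i][j], L2[i][j]), row by row (rows and columns indexed from 0):
row 0: (4,2) (1,0) (3,1) (0,3) (2,4)
row 1: (1,0) (2,4) (4,2) (3,1) (0,3)
row 2: (3,4) (4,3) (0,0) (2,2) (1,1)
row 3: (2,1) (0,2) (1,3) (4,4) (3,0)
row 4: (0,3) (3,1) (2,4) (1,0) (4,2)
Orthogonality requires all 25 pairs distinct.
But the pair (1,0) repeats: cell (0,1) has L1 = 1, L2 = 0, and cell (1,0) has L1 = 1, L2 = 0.
A repeated pair means some other pair never occurs (only 15 distinct pairs out of 25), so the squares are not orthogonal.
Conclusion: NO.

NO


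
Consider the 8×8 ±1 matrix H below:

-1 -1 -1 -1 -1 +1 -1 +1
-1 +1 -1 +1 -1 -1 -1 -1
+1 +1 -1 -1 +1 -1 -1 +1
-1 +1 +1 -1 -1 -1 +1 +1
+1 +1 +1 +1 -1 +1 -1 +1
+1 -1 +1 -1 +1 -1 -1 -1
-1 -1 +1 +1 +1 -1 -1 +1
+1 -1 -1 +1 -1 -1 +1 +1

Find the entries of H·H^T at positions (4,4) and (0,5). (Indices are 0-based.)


Row 0 of H: [-1, -1, -1, -1, -1, 1, -1, 1].
Row 4 of H: [1, 1, 1, 1, -1, 1, -1, 1].
Row 5 of H: [1, -1, 1, -1, 1, -1, -1, -1].
(H·H^T)[4][4] = Σ_j H[4][j]·H[4][j] = (1)² + (1)² + (1)² + (1)² + (-1)² + (1)² + (-1)² + (1)² = 1 + 1 + 1 + 1 + 1 + 1 + 1 + 1 = 8.
(H·H^T)[0][5] = Σ_j H[0][j]·H[5][j] = (-1)·(1) + (-1)·(-1) + (-1)·(1) + (-1)·(-1) + (-1)·(1) + (1)·(-1) + (-1)·(-1) + (1)·(-1) = -1 + 1 + -1 + 1 + -1 + -1 + 1 + -1 = -2.
Rows 0 and 5 are not orthogonal (dot product = -2 ≠ 0), so H is not a Hadamard matrix.

(4,4) entry = 8; (0,5) entry = -2.


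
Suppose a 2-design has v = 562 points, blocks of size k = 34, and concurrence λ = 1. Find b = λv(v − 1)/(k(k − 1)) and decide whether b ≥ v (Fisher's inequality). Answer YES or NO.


b = λv(v − 1)/(k(k − 1)) = 1·562·561/(34·33) = 315282/1122 = 281.
Compare with v = 562: b < v, so Fisher's inequality fails.

NO


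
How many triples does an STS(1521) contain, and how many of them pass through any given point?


An STS(v) is a 2-(v, 3, 1) BIBD: block size k = 3, λ = 1.
Replication: r(k − 1) = λ(v − 1) ⇒ r·2 = 1521 − 1 = 1520 ⇒ r = 760.
Block count: b = v(v − 1)/6 = 1521·1520/6 = 2311920/6 = 385320.
(Check via bk = vr: 385320·3 = 1155960 = 1521·760 = 1155960 ✓.)

r = 760, b = 385320.


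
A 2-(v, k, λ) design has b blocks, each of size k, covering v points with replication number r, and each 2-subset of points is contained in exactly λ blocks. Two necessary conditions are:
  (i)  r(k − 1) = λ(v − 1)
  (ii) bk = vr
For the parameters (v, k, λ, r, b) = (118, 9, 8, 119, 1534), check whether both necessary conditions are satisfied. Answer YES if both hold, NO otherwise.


Condition (i): r(k − 1) = 119·8 = 952; λ(v − 1) = 8·117 = 936. Match? NO.
Condition (ii): bk = 1534·9 = 13806; vr = 118·119 = 14042. Match? NO.
Both conditions hold? NO.

NO


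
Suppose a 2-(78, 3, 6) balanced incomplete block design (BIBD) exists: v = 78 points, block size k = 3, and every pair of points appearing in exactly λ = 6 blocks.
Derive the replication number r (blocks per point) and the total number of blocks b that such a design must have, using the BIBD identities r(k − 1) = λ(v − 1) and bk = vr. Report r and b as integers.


Any 2-(v, k, λ) BIBD satisfies two necessary conditions:
  (i)  Each point sits in r blocks, and counting incidences through any fixed point gives r(k − 1) = λ(v − 1), so r = λ(v − 1)/(k − 1).
  (ii) Total incidences bk = vr, so b = vr/k.
Step 1: r = λ(v − 1)/(k − 1) = 6·(78 − 1)/(3 − 1) = 6·77/2 = 462/2 = 231.
Step 2: b = vr/k = 78·231/3 = 18018/3 = 6006.
Check integrality: r = 231 ∈ Z ✓, b = 6006 ∈ Z ✓.
(These identities are necessary conditions: they determine r and b for any design with these parameters, but do not by themselves prove that one exists.)

r = 231, b = 6006.


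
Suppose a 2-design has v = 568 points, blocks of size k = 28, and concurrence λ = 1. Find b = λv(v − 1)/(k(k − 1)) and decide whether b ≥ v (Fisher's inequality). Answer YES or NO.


b = λv(v − 1)/(k(k − 1)) = 1·568·567/(28·27) = 322056/756 = 426.
Compare with v = 568: b < v, so Fisher's inequality fails.

NO


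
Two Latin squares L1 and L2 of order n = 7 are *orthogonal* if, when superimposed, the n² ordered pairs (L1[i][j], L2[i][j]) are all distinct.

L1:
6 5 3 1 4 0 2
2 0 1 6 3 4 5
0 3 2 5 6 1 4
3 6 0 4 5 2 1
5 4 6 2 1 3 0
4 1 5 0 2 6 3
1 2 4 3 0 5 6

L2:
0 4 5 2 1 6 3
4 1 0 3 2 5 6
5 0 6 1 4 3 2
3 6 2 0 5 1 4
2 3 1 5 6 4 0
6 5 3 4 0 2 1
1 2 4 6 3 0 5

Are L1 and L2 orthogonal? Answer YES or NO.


Form the n² = 49 superimposed pairs (L1[i][j], L2[i][j]), row by row (rows and columns indexed from 0):
row 0: (6,0) (5,4) (3,5) (1,2) (4,1) (0,6) (2,3)
row 1: (2,4) (0,1) (1,0) (6,3) (3,2) (4,5) (5,6)
row 2: (0,5) (3,0) (2,6) (5,1) (6,4) (1,3) (4,2)
row 3: (3,3) (6,6) (0,2) (4,0) (5,5) (2,1) (1,4)
row 4: (5,2) (4,3) (6,1) (2,5) (1,6) (3,4) (0,0)
row 5: (4,6) (1,5) (5,3) (0,4) (2,0) (6,2) (3,1)
row 6: (1,1) (2,2) (4,4) (3,6) (0,3) (5,0) (6,5)
Orthogonality requires all 49 pairs distinct.
Check by first coordinate: for each symbol s of L1, list the L2 entries in the n cells where L1 = s; they must all differ.
  L1 = 0: L2 entries (in reading order) 6, 1, 5, 2, 0, 4, 3 — all 7 distinct ✓
  L1 = 1: L2 entries (in reading order) 2, 0, 3, 4, 6, 5, 1 — all 7 distinct ✓
  L1 = 2: L2 entries (in reading order) 3, 4, 6, 1, 5, 0, 2 — all 7 distinct ✓
  L1 = 3: L2 entries (in reading order) 5, 2, 0, 3, 4, 1, 6 — all 7 distinct ✓
  L1 = 4: L2 entries (in reading order) 1, 5, 2, 0, 3, 6, 4 — all 7 distinct ✓
  L1 = 5: L2 entries (in reading order) 4, 6, 1, 5, 2, 3, 0 — all 7 distinct ✓
  L1 = 6: L2 entries (in reading order) 0, 3, 4, 6, 1, 2, 5 — all 7 distinct ✓
Every symbol of L1 meets every symbol of L2 exactly once, so all 49 pairs are distinct (49 of 49).
Conclusion: YES.

YES


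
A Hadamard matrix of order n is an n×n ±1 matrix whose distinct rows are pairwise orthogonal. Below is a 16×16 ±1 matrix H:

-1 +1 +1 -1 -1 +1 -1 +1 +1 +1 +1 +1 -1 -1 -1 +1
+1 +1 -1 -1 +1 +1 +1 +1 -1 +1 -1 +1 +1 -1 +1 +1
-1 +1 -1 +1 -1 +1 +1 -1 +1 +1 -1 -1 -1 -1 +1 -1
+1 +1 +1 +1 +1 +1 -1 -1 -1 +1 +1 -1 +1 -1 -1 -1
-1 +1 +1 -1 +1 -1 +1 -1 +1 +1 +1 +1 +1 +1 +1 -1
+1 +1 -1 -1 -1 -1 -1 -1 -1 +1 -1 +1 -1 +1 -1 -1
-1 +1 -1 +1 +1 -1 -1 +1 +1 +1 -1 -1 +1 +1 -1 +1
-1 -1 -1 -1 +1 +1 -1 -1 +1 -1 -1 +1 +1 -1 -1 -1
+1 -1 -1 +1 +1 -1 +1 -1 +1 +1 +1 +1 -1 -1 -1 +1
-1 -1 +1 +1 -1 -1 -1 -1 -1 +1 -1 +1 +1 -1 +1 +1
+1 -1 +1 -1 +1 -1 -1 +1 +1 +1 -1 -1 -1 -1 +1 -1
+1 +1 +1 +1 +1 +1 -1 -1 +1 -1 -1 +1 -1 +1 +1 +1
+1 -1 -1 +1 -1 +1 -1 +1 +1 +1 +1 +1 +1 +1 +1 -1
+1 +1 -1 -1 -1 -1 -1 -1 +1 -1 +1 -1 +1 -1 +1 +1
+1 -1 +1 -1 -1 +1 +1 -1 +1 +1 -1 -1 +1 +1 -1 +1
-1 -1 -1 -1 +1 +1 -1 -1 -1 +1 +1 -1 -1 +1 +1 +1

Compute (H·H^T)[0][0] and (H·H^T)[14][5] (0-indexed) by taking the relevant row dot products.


Row 0 of H: [-1, 1, 1, -1, -1, 1, -1, 1, 1, 1, 1, 1, -1, -1, -1, 1].
Row 5 of H: [1, 1, -1, -1, -1, -1, -1, -1, -1, 1, -1, 1, -1, 1, -1, -1].
Row 14 of H: [1, -1, 1, -1, -1, 1, 1, -1, 1, 1, -1, -1, 1, 1, -1, 1].
(H·H^T)[0][0] = Σ_j H[0][j]·H[0][j] = (-1)² + (1)² + (1)² + (-1)² + (-1)² + (1)² + (-1)² + (1)² + (1)² + (1)² + (1)² + (1)² + (-1)² + (-1)² + (-1)² + (1)² = 1 + 1 + 1 + 1 + 1 + 1 + 1 + 1 + 1 + 1 + 1 + 1 + 1 + 1 + 1 + 1 = 16.
(H·H^T)[14][5] = Σ_j H[14][j]·H[5][j] = (1)·(1) + (-1)·(1) + (1)·(-1) + (-1)·(-1) + (-1)·(-1) + (1)·(-1) + (1)·(-1) + (-1)·(-1) + (1)·(-1) + (1)·(1) + (-1)·(-1) + (-1)·(1) + (1)·(-1) + (1)·(1) + (-1)·(-1) + (1)·(-1) = 1 + -1 + -1 + 1 + 1 + -1 + -1 + 1 + -1 + 1 + 1 + -1 + -1 + 1 + 1 + -1 = 0.
So rows 14 and 5 are orthogonal; the diagonal entry equals n = 16.

(0,0) entry = 16; (14,5) entry = 0.


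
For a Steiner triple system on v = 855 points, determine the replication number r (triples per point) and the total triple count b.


An STS(v) is a 2-(v, 3, 1) BIBD: block size k = 3, λ = 1.
Replication: r(k − 1) = λ(v − 1) ⇒ r·2 = 855 − 1 = 854 ⇒ r = 427.
Block count: b = v(v − 1)/6 = 855·854/6 = 730170/6 = 121695.

r = 427, b = 121695.


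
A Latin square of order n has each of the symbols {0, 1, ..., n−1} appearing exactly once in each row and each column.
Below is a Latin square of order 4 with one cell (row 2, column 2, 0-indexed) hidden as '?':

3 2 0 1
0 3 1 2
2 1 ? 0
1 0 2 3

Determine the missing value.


Row 2 contains symbols [0, 1, 2] — missing [3].
Column 2 contains symbols [0, 1, 2] — missing [3].
The missing symbol must appear in both missing sets; intersection = [3].
Therefore the hidden value is 3.

Missing value = 3.


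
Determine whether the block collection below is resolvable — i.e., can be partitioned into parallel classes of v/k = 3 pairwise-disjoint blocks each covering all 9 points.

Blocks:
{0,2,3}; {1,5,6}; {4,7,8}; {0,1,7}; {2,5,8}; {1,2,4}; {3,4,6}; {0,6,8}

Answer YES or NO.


v = 9, block size k = 3, number of blocks = 8.
For resolvability, blocks must partition into parallel classes of size v/k = 3.
Total blocks must therefore be a multiple of 3: 8 = 3·2 + 2 ⇒ not divisible ✗.
Resolvable? NO.

NO


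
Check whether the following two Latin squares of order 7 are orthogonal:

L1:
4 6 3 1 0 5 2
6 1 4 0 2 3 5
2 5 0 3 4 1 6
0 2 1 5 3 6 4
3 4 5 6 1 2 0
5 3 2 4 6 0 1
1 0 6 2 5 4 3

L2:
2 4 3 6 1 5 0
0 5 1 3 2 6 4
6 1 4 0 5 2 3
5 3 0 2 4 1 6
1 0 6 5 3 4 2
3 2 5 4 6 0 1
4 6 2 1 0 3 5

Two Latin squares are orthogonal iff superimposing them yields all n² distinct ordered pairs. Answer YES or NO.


Form the n² = 49 superimposed pairs (L1[i][j], L2[i][j]), row by row (rows and columns indexed from 0):
row 0: (4,2) (6,4) (3,3) (1,6) (0,1) (5,5) (2,0)
row 1: (6,0) (1,5) (4,1) (0,3) (2,2) (3,6) (5,4)
row 2: (2,6) (5,1) (0,4) (3,0) (4,5) (1,2) (6,3)
row 3: (0,5) (2,3) (1,0) (5,2) (3,4) (6,1) (4,6)
row 4: (3,1) (4,0) (5,6) (6,5) (1,3) (2,4) (0,2)
row 5: (5,3) (3,2) (2,5) (4,4) (6,6) (0,0) (1,1)
row 6: (1,4) (0,6) (6,2) (2,1) (5,0) (4,3) (3,5)
Orthogonality requires all 49 pairs distinct.
Check by first coordinate: for each symbol s of L1, list the L2 entries in the n cells where L1 = s; they must all differ.
  L1 = 0: L2 entries (in reading order) 1, 3, 4, 5, 2, 0, 6 — all 7 distinct ✓
  L1 = 1: L2 entries (in reading order) 6, 5, 2, 0, 3, 1, 4 — all 7 distinct ✓
  L1 = 2: L2 entries (in reading order) 0, 2, 6, 3, 4, 5, 1 — all 7 distinct ✓
  L1 = 3: L2 entries (in reading order) 3, 6, 0, 4, 1, 2, 5 — all 7 distinct ✓
  L1 = 4: L2 entries (in reading order) 2, 1, 5, 6, 0, 4, 3 — all 7 distinct ✓
  L1 = 5: L2 entries (in reading order) 5, 4, 1, 2, 6, 3, 0 — all 7 distinct ✓
  L1 = 6: L2 entries (in reading order) 4, 0, 3, 1, 5, 6, 2 — all 7 distinct ✓
Every symbol of L1 meets every symbol of L2 exactly once, so all 49 pairs are distinct (49 of 49).
Conclusion: YES.

YES


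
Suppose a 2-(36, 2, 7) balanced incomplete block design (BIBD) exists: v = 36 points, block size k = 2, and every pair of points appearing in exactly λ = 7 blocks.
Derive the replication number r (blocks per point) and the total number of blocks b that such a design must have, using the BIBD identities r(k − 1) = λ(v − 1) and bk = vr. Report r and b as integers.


Any 2-(v, k, λ) BIBD satisfies two necessary conditions:
  (i)  Each point sits in r blocks, and counting incidences through any fixed point gives r(k − 1) = λ(v − 1), so r = λ(v − 1)/(k − 1).
  (ii) Total incidences bk = vr, so b = vr/k.
Step 1: r = λ(v − 1)/(k − 1) = 7·(36 − 1)/(2 − 1) = 7·35/1 = 245/1 = 245.
Step 2: b = vr/k = 36·245/2 = 8820/2 = 4410.
Check integrality: r = 245 ∈ Z ✓, b = 4410 ∈ Z ✓.
(These identities are necessary conditions: they determine r and b for any design with these parameters, but do not by themselves prove that one exists.)

r = 245, b = 4410.


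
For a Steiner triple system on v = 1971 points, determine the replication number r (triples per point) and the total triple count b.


An STS(v) is a 2-(v, 3, 1) BIBD: block size k = 3, λ = 1.
Replication: r(k − 1) = λ(v − 1) ⇒ r·2 = 1971 − 1 = 1970 ⇒ r = 985.
Block count: bk = vr ⇒ b·3 = 1971·985 = 1941435 ⇒ b = 647145.
(Check via b = v(v − 1)/6 = 1971·1970/6 = 3882870/6 = 647145.)

r = 985, b = 647145.


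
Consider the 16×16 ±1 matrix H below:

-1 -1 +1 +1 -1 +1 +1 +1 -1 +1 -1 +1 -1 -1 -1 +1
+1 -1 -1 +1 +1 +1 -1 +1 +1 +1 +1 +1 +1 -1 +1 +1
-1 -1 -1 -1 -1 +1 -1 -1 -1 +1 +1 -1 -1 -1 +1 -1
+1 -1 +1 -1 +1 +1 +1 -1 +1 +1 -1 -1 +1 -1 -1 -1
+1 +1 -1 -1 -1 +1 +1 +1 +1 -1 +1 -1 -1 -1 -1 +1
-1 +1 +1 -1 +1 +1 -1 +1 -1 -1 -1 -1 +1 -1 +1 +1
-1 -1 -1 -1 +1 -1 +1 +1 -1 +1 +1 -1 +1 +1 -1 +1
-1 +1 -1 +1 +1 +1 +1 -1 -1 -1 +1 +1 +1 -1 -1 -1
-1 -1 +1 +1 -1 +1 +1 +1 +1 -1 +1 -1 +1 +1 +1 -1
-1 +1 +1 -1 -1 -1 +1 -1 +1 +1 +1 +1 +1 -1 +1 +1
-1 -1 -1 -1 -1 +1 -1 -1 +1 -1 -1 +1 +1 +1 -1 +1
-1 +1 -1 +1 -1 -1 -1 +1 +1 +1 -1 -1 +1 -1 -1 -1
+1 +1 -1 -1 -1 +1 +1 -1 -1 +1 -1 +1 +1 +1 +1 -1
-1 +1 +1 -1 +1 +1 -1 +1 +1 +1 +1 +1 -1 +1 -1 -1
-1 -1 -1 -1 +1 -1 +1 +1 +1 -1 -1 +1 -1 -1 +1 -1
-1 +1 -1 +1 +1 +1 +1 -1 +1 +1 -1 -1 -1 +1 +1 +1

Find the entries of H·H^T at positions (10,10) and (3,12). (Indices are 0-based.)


Row 3 of H: [1, -1, 1, -1, 1, 1, 1, -1, 1, 1, -1, -1, 1, -1, -1, -1].
Row 10 of H: [-1, -1, -1, -1, -1, 1, -1, -1, 1, -1, -1, 1, 1, 1, -1, 1].
Row 12 of H: [1, 1, -1, -1, -1, 1, 1, -1, -1, 1, -1, 1, 1, 1, 1, -1].
(H·H^T)[10][10] = Σ_j H[10][j]·H[10][j] = (-1)² + (-1)² + (-1)² + (-1)² + (-1)² + (1)² + (-1)² + (-1)² + (1)² + (-1)² + (-1)² + (1)² + (1)² + (1)² + (-1)² + (1)² = 1 + 1 + 1 + 1 + 1 + 1 + 1 + 1 + 1 + 1 + 1 + 1 + 1 + 1 + 1 + 1 = 16.
(H·H^T)[3][12] = Σ_j H[3][j]·H[12][j] = (1)·(1) + (-1)·(1) + (1)·(-1) + (-1)·(-1) + (1)·(-1) + (1)·(1) + (1)·(1) + (-1)·(-1) + (1)·(-1) + (1)·(1) + (-1)·(-1) + (-1)·(1) + (1)·(1) + (-1)·(1) + (-1)·(1) + (-1)·(-1) = 1 + -1 + -1 + 1 + -1 + 1 + 1 + 1 + -1 + 1 + 1 + -1 + 1 + -1 + -1 + 1 = 2.
Rows 3 and 12 are not orthogonal (dot product = 2 ≠ 0), so H is not a Hadamard matrix.

(10,10) entry = 16; (3,12) entry = 2.


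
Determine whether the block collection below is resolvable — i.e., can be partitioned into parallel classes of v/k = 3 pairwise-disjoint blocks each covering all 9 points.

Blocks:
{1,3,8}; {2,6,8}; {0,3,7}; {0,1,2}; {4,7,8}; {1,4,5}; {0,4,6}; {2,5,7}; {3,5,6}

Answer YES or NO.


v = 9, block size k = 3, number of blocks = 9.
For resolvability, blocks must partition into parallel classes of size v/k = 3.
Total blocks must therefore be a multiple of 3: 9 = 3·3 + 0 ⇒ divisible ✓.
Greedy packing gives 3 candidate class(es). Each should be a full parallel class (size 3, covers all 9 points).
  Class 1 (3 blocks): {1,3,8}; {0,4,6}; {2,5,7}. Points covered: [0, 1, 2, 3, 4, 5, 6, 7, 8].
  Class 2 (3 blocks): {2,6,8}; {0,3,7}; {1,4,5}. Points covered: [0, 1, 2, 3, 4, 5, 6, 7, 8].
  Class 3 (3 blocks): {0,1,2}; {4,7,8}; {3,5,6}. Points covered: [0, 1, 2, 3, 4, 5, 6, 7, 8].
All classes full (size 3)? YES. All classes cover every point? YES.
Resolvable? YES.

YES


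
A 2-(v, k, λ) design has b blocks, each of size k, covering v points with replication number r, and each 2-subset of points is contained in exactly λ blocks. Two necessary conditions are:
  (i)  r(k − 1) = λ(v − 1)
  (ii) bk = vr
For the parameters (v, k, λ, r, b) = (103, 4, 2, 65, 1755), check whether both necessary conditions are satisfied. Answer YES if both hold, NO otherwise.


Condition (i): r(k − 1) = 65·3 = 195; λ(v − 1) = 2·102 = 204. Match? NO.
Condition (ii): bk = 1755·4 = 7020; vr = 103·65 = 6695. Match? NO.
Both conditions hold? NO.

NO


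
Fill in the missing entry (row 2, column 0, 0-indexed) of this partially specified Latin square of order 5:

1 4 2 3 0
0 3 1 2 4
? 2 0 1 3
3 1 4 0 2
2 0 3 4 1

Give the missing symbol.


Row 2 contains symbols [0, 1, 2, 3] — missing [4].
Column 0 contains symbols [0, 1, 2, 3] — missing [4].
The missing symbol must appear in both missing sets; intersection = [4].
Therefore the hidden value is 4.

Missing value = 4.


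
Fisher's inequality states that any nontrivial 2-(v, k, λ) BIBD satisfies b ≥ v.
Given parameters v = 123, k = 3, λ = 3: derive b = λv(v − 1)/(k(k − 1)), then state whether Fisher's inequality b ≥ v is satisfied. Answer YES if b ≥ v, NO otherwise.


r = λ(v − 1)/(k − 1) = 3·122/2 = 183.
b = vr/k = 123·183/3 = 7503.
Fisher's inequality: b ≥ v ⇔ 7503 ≥ 123? YES.

YES


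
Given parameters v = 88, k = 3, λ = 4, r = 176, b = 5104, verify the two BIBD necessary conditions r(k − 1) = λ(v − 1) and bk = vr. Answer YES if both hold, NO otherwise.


Condition (i): r(k − 1) = 176·2 = 352; λ(v − 1) = 4·87 = 348. Match? NO.
Condition (ii): bk = 5104·3 = 15312; vr = 88·176 = 15488. Match? NO.
Both conditions hold? NO.

NO


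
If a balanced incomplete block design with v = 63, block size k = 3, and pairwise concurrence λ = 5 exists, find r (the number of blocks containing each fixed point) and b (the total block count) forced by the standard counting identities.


Any 2-(v, k, λ) BIBD satisfies two necessary conditions:
  (i)  Each point sits in r blocks, and counting incidences through any fixed point gives r(k − 1) = λ(v − 1), so r = λ(v − 1)/(k − 1).
  (ii) Total incidences bk = vr, so b = vr/k.
Step 1: r = λ(v − 1)/(k − 1) = 5·(63 − 1)/(3 − 1) = 5·62/2 = 310/2 = 155.
Step 2: b = vr/k = 63·155/3 = 9765/3 = 3255.
Check integrality: r = 155 ∈ Z ✓, b = 3255 ∈ Z ✓.
(These identities are necessary conditions: they determine r and b for any design with these parameters, but do not by themselves prove that one exists.)

r = 155, b = 3255.


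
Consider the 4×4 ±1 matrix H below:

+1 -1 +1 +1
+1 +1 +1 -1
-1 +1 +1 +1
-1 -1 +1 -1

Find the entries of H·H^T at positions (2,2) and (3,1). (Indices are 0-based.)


Row 1 of H: [1, 1, 1, -1].
Row 2 of H: [-1, 1, 1, 1].
Row 3 of H: [-1, -1, 1, -1].
(H·H^T)[2][2] = Σ_j H[2][j]·H[2][j] = (-1)² + (1)² + (1)² + (1)² = 1 + 1 + 1 + 1 = 4.
(H·H^T)[3][1] = Σ_j H[3][j]·H[1][j] = (-1)·(1) + (-1)·(1) + (1)·(1) + (-1)·(-1) = -1 + -1 + 1 + 1 = 0.
So rows 3 and 1 are orthogonal; the diagonal entry equals n = 4.

(2,2) entry = 4; (3,1) entry = 0.


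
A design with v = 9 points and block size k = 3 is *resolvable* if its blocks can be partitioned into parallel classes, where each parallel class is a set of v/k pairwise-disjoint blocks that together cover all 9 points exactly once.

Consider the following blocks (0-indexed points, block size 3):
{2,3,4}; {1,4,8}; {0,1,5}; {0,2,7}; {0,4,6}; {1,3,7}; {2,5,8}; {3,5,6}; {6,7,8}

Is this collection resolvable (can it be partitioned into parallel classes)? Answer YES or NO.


v = 9, block size k = 3, number of blocks = 9.
For resolvability, blocks must partition into parallel classes of size v/k = 3.
Total blocks must therefore be a multiple of 3: 9 = 3·3 + 0 ⇒ divisible ✓.
Greedy packing gives 3 candidate class(es). Each should be a full parallel class (size 3, covers all 9 points).
  Class 1 (3 blocks): {2,3,4}; {0,1,5}; {6,7,8}. Points covered: [0, 1, 2, 3, 4, 5, 6, 7, 8].
  Class 2 (3 blocks): {1,4,8}; {0,2,7}; {3,5,6}. Points covered: [0, 1, 2, 3, 4, 5, 6, 7, 8].
  Class 3 (3 blocks): {0,4,6}; {1,3,7}; {2,5,8}. Points covered: [0, 1, 2, 3, 4, 5, 6, 7, 8].
All classes full (size 3)? YES. All classes cover every point? YES.
Resolvable? YES.

YES


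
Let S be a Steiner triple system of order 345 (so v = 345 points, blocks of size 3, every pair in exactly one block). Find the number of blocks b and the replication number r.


An STS(v) is a 2-(v, 3, 1) BIBD: block size k = 3, λ = 1.
Replication: r(k − 1) = λ(v − 1) ⇒ r·2 = 345 − 1 = 344 ⇒ r = 172.
Block count: b = v(v − 1)/6 = 345·344/6 = 118680/6 = 19780.
(Check via bk = vr: 19780·3 = 59340 = 345·172 = 59340 ✓.)

r = 172, b = 19780.


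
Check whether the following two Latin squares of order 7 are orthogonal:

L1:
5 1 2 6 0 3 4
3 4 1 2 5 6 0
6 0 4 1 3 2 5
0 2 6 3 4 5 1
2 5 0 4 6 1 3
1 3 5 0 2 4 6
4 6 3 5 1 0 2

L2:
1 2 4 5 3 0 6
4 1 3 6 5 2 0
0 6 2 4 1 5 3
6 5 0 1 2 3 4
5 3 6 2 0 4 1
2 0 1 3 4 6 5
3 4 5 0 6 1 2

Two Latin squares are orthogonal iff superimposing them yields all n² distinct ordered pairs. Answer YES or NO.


Form the n² = 49 superimposed pairs (L1[i][j], L2[i][j]), row by row (rows and columns indexed from 0):
row 0: (5,1) (1,2) (2,4) (6,5) (0,3) (3,0) (4,6)
row 1: (3,4) (4,1) (1,3) (2,6) (5,5) (6,2) (0,0)
row 2: (6,0) (0,6) (4,2) (1,4) (3,1) (2,5) (5,3)
row 3: (0,6) (2,5) (6,0) (3,1) (4,2) (5,3) (1,4)
row 4: (2,5) (5,3) (0,6) (4,2) (6,0) (1,4) (3,1)
row 5: (1,2) (3,0) (5,1) (0,3) (2,4) (4,6) (6,5)
row 6: (4,3) (6,4) (3,5) (5,0) (1,6) (0,1) (2,2)
Orthogonality requires all 49 pairs distinct.
But the pair (0,6) repeats: cell (2,1) has L1 = 0, L2 = 6, and cell (3,0) has L1 = 0, L2 = 6.
A repeated pair means some other pair never occurs (only 28 distinct pairs out of 49), so the squares are not orthogonal.
Conclusion: NO.

NO


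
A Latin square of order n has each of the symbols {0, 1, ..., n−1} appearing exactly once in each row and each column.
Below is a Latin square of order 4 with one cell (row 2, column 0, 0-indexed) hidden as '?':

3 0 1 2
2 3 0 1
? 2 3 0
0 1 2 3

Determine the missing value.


Row 2 contains symbols [0, 2, 3] — missing [1].
Column 0 contains symbols [0, 2, 3] — missing [1].
The missing symbol must appear in both missing sets; intersection = [1].
Therefore the hidden value is 1.

Missing value = 1.


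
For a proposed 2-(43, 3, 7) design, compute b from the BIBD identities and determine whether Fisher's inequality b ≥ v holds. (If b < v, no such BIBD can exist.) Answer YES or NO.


b = λv(v − 1)/(k(k − 1)) = 7·43·42/(3·2) = 12642/6 = 2107.
Compare with v = 43: b ≥ v, so Fisher's inequality holds.

YES


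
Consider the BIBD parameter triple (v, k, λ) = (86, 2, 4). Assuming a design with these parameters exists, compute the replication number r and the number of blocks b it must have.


Any 2-(v, k, λ) BIBD satisfies two necessary conditions:
  (i)  Each point sits in r blocks, and counting incidences through any fixed point gives r(k − 1) = λ(v − 1), so r = λ(v − 1)/(k − 1).
  (ii) Total incidences bk = vr, so b = vr/k.
Step 1: r = λ(v − 1)/(k − 1) = 4·(86 − 1)/(2 − 1) = 4·85/1 = 340/1 = 340.
Step 2: b = vr/k = 86·340/2 = 29240/2 = 14620.
Check integrality: r = 340 ∈ Z ✓, b = 14620 ∈ Z ✓.
(These identities are necessary conditions: they determine r and b for any design with these parameters, but do not by themselves prove that one exists.)

r = 340, b = 14620.


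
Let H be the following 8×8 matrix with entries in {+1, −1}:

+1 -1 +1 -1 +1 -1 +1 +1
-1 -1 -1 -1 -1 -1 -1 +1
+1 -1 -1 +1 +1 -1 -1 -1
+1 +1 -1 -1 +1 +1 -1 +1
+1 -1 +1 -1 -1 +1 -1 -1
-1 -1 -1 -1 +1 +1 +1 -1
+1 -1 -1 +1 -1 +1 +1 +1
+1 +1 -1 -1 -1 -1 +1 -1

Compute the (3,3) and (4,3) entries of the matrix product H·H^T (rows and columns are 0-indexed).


Row 3 of H: [1, 1, -1, -1, 1, 1, -1, 1].
Row 4 of H: [1, -1, 1, -1, -1, 1, -1, -1].
(H·H^T)[3][3] = Σ_j H[3][j]·H[3][j] = (1)² + (1)² + (-1)² + (-1)² + (1)² + (1)² + (-1)² + (1)² = 1 + 1 + 1 + 1 + 1 + 1 + 1 + 1 = 8.
(H·H^T)[4][3] = Σ_j H[4][j]·H[3][j] = (1)·(1) + (-1)·(1) + (1)·(-1) + (-1)·(-1) + (-1)·(1) + (1)·(1) + (-1)·(-1) + (-1)·(1) = 1 + -1 + -1 + 1 + -1 + 1 + 1 + -1 = 0.
So rows 4 and 3 are orthogonal; the diagonal entry equals n = 8.

(3,3) entry = 8; (4,3) entry = 0.


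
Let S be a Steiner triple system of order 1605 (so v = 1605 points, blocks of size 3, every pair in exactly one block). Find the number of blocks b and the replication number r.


An STS(v) is a 2-(v, 3, 1) BIBD: block size k = 3, λ = 1.
Replication: r(k − 1) = λ(v − 1) ⇒ r·2 = 1605 − 1 = 1604 ⇒ r = 802.
Block count: b = v(v − 1)/6 = 1605·1604/6 = 2574420/6 = 429070.
(Check via bk = vr: 429070·3 = 1287210 = 1605·802 = 1287210 ✓.)

r = 802, b = 429070.


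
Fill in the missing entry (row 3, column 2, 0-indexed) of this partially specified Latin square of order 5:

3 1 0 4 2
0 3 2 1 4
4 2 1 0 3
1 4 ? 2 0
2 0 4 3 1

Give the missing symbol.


Row 3 contains symbols [0, 1, 2, 4] — missing [3].
Column 2 contains symbols [0, 1, 2, 4] — missing [3].
The missing symbol must appear in both missing sets; intersection = [3].
Therefore the hidden value is 3.

Missing value = 3.


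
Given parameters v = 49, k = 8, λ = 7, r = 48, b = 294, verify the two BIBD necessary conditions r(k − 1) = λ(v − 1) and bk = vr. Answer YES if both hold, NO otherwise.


Condition (i): r(k − 1) = 48·7 = 336; λ(v − 1) = 7·48 = 336. Match? YES.
Condition (ii): bk = 294·8 = 2352; vr = 49·48 = 2352. Match? YES.
Both conditions hold? YES.

YES


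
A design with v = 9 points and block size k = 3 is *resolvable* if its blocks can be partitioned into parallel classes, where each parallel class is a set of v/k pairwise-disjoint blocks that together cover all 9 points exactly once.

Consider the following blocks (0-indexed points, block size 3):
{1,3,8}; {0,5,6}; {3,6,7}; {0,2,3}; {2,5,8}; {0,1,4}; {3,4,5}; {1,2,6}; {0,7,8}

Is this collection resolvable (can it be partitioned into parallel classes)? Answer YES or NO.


v = 9, block size k = 3, number of blocks = 9.
For resolvability, blocks must partition into parallel classes of size v/k = 3.
Total blocks must therefore be a multiple of 3: 9 = 3·3 + 0 ⇒ divisible ✓.
Consider block {1,3,8}. The only other block(s) in the collection disjoint from it are {0,5,6} — just 1 block(s). Any parallel class containing {1,3,8} would need 2 other blocks each disjoint from it, so no parallel class of size 3 can contain {1,3,8}.
Since every block must belong to some parallel class in a resolution, the collection cannot be partitioned into parallel classes.
Resolvable? NO.

NO


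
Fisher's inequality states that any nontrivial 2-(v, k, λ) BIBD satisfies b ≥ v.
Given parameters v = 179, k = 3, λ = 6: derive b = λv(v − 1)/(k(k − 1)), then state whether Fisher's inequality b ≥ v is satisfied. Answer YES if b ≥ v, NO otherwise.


b = λv(v − 1)/(k(k − 1)) = 6·179·178/(3·2) = 191172/6 = 31862.
Compare with v = 179: b ≥ v, so Fisher's inequality holds.

YES


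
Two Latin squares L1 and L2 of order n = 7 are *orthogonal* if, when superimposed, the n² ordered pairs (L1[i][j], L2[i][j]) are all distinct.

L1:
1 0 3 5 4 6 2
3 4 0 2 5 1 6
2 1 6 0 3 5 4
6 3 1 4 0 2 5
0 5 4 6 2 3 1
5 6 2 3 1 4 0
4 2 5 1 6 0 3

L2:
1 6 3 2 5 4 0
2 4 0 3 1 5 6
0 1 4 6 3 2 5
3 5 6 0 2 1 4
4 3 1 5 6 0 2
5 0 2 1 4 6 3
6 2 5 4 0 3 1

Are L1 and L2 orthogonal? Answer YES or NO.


Form the n² = 49 superimposed pairs (L1[i][j], L2[i][j]), row by row (rows and columns indexed from 0):
row 0: (1,1) (0,6) (3,3) (5,2) (4,5) (6,4) (2,0)
row 1: (3,2) (4,4) (0,0) (2,3) (5,1) (1,5) (6,6)
row 2: (2,0) (1,1) (6,4) (0,6) (3,3) (5,2) (4,5)
row 3: (6,3) (3,5) (1,6) (4,0) (0,2) (2,1) (5,4)
row 4: (0,4) (5,3) (4,1) (6,5) (2,6) (3,0) (1,2)
row 5: (5,5) (6,0) (2,2) (3,1) (1,4) (4,6) (0,3)
row 6: (4,6) (2,2) (5,5) (1,4) (6,0) (0,3) (3,1)
Orthogonality requires all 49 pairs distinct.
But the pair (2,0) repeats: cell (0,6) has L1 = 2, L2 = 0, and cell (2,0) has L1 = 2, L2 = 0.
A repeated pair means some other pair never occurs (only 35 distinct pairs out of 49), so the squares are not orthogonal.
Conclusion: NO.

NO


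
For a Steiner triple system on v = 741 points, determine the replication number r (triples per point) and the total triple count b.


An STS(v) is a 2-(v, 3, 1) BIBD: block size k = 3, λ = 1.
Replication: r(k − 1) = λ(v − 1) ⇒ r·2 = 741 − 1 = 740 ⇒ r = 370.
Block count: bk = vr ⇒ b·3 = 741·370 = 274170 ⇒ b = 91390.

r = 370, b = 91390.


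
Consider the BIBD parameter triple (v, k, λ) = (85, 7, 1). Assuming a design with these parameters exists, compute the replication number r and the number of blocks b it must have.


Any 2-(v, k, λ) BIBD satisfies two necessary conditions:
  (i)  Each point sits in r blocks, and counting incidences through any fixed point gives r(k − 1) = λ(v − 1), so r = λ(v − 1)/(k − 1).
  (ii) Total incidences bk = vr, so b = vr/k.
Step 1: r = λ(v − 1)/(k − 1) = 1·(85 − 1)/(7 − 1) = 1·84/6 = 84/6 = 14.
Step 2: b = vr/k = 85·14/7 = 1190/7 = 170.
Check integrality: r = 14 ∈ Z ✓, b = 170 ∈ Z ✓.
(These identities are necessary conditions: they determine r and b for any design with these parameters, but do not by themselves prove that one exists.)

r = 14, b = 170.


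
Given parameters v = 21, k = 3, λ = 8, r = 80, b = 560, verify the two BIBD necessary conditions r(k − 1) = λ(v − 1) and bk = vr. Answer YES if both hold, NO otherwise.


Condition (i): r(k − 1) = 80·2 = 160; λ(v − 1) = 8·20 = 160. Match? YES.
Condition (ii): bk = 560·3 = 1680; vr = 21·80 = 1680. Match? YES.
Both conditions hold? YES.

YES
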